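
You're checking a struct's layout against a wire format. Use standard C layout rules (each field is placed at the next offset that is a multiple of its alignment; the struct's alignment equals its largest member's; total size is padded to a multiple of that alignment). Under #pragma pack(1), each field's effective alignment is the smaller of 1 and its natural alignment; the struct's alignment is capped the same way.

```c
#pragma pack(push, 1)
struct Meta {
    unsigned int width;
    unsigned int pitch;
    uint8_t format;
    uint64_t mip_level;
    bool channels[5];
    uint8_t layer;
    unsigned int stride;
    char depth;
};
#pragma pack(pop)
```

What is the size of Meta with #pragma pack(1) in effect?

28

0..4  width  (4B, 1-aligned)
4..8  pitch  (4B, 1-aligned)
8..9  format  (1B, 1-aligned)
9..17  mip_level  (8B, 1-aligned)
17..22  channels  (5B, 1-aligned)
22..23  layer  (1B, 1-aligned)
23..27  stride  (4B, 1-aligned)
27..28  depth  (1B, 1-aligned)
sizeof = 28, alignof = 1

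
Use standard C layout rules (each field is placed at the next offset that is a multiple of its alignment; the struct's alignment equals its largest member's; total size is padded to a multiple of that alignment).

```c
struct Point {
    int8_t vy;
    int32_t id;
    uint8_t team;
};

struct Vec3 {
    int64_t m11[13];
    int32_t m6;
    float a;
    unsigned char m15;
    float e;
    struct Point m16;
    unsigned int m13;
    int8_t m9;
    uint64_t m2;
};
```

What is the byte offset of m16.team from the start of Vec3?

128

Point: @0: vy [1B, align 1] → 1; +3 pad (align 4); @4: id [4B, align 4] → 8; @8: team [1B, align 1] → 9; +3 tail pad (align 4); size 12, align 4
@0: m11 [104B, align 8] → 104
@104: m6 [4B, align 4] → 108
@108: a [4B, align 4] → 112
@112: m15 [1B, align 1] → 113
+3 pad (align 4)
@116: e [4B, align 4] → 120
@120: m16 [12B, align 4] → 132
within Point: team at 8
120 + 8 = 128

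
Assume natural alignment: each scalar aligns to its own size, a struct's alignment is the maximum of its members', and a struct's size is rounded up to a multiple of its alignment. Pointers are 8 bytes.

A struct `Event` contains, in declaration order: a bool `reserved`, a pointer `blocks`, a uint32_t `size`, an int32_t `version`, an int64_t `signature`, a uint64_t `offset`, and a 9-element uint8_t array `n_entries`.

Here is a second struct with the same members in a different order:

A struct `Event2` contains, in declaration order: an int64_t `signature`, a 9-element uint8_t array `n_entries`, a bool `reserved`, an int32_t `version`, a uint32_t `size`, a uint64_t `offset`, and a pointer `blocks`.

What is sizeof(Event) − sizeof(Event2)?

8

0..1  reserved  (1B, 1-aligned)
1..8  -- padding (7B)
8..16  blocks  (8B, 8-aligned)
16..20  size  (4B, 4-aligned)
20..24  version  (4B, 4-aligned)
24..32  signature  (8B, 8-aligned)
32..40  offset  (8B, 8-aligned)
40..49  n_entries  (9B, 1-aligned)
49..56  -- tail padding (7B)
sizeof = 56, alignof = 8
— Event2 —
0..8  signature  (8B, 8-aligned)
8..17  n_entries  (9B, 1-aligned)
17..18  reserved  (1B, 1-aligned)
18..20  -- padding (2B)
20..24  version  (4B, 4-aligned)
24..28  size  (4B, 4-aligned)
28..32  -- padding (4B)
32..40  offset  (8B, 8-aligned)
40..48  blocks  (8B, 8-aligned)
sizeof = 48, alignof = 8
56 − 48 = 8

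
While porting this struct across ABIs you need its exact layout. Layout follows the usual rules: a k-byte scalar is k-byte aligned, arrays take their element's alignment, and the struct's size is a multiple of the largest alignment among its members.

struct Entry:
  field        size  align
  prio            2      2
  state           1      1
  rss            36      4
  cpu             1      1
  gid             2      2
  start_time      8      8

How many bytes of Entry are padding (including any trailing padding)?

0..2  prio  (2B, 2-aligned)
2..3  state  (1B, 1-aligned)
3..4  -- padding (1B)
4..40  rss  (36B, 4-aligned)
40..41  cpu  (1B, 1-aligned)
41..42  -- padding (1B)
42..44  gid  (2B, 2-aligned)
44..48  -- padding (4B)
48..56  start_time  (8B, 8-aligned)
sizeof = 56, alignof = 8
data bytes 50, size 56 → padding 6

6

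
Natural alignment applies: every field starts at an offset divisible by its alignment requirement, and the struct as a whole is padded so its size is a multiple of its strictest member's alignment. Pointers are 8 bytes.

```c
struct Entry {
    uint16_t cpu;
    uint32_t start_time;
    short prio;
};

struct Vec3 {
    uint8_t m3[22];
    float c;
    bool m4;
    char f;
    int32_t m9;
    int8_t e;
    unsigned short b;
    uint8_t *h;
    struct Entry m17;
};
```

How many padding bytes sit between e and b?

Entry: @0: cpu [2B, align 2] → 2; +2 pad (align 4); @4: start_time [4B, align 4] → 8; @8: prio [2B, align 2] → 10; +2 tail pad (align 4); size 12, align 4
@0: m3 [22B, align 1] → 22
+2 pad (align 4)
@24: c [4B, align 4] → 28
@28: m4 [1B, align 1] → 29
@29: f [1B, align 1] → 30
+2 pad (align 4)
@32: m9 [4B, align 4] → 36
@36: e [1B, align 1] → 37
+1 pad (align 2)
@38: b [2B, align 2] → 40

1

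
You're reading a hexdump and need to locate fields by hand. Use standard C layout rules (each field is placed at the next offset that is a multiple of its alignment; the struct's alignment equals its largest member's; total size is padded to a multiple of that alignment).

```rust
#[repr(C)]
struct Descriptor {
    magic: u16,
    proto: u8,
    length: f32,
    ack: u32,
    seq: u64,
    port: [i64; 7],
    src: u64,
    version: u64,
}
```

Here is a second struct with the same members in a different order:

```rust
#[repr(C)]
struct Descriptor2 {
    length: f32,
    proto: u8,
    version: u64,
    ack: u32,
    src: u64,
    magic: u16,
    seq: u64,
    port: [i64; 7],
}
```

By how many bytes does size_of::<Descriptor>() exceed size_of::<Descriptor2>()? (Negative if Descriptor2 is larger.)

@0: magic [2B, align 2] → 2
@2: proto [1B, align 1] → 3
+1 pad (align 4)
@4: length [4B, align 4] → 8
@8: ack [4B, align 4] → 12
+4 pad (align 8)
@16: seq [8B, align 8] → 24
@24: port [56B, align 8] → 80
@80: src [8B, align 8] → 88
@88: version [8B, align 8] → 96
size 96, align 8
— Descriptor2 —
@0: length [4B, align 4] → 4
@4: proto [1B, align 1] → 5
+3 pad (align 8)
@8: version [8B, align 8] → 16
@16: ack [4B, align 4] → 20
+4 pad (align 8)
@24: src [8B, align 8] → 32
@32: magic [2B, align 2] → 34
+6 pad (align 8)
@40: seq [8B, align 8] → 48
@48: port [56B, align 8] → 104
size 104, align 8
96 − 104 = -8

-8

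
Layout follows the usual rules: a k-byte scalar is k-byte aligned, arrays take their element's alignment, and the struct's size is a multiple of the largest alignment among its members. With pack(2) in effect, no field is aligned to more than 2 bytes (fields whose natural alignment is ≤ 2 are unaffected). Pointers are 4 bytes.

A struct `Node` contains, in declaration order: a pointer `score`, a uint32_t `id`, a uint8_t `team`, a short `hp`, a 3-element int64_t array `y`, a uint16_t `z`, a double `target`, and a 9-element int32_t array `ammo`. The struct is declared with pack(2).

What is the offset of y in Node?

12

score at 0 (size 4, align 2) → ends 4
id at 4 (size 4, align 2) → ends 8
team at 8 (size 1, align 1) → ends 9
pad 1 to align 2 for hp
hp at 10 (size 2, align 2) → ends 12
y at 12 (size 24, align 2) → ends 36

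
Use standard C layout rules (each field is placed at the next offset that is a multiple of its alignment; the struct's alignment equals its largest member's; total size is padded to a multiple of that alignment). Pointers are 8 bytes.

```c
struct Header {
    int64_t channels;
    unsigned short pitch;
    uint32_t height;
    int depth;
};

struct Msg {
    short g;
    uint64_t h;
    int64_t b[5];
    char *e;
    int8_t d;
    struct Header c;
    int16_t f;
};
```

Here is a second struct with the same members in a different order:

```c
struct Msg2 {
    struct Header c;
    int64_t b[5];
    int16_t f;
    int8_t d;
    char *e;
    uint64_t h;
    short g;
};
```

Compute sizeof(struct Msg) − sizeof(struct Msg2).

Header: @0: channels [8B, align 8] → 8; @8: pitch [2B, align 2] → 10; +2 pad (align 4); @12: height [4B, align 4] → 16; @16: depth [4B, align 4] → 20; +4 tail pad (align 8); size 24, align 8
@0: g [2B, align 2] → 2
+6 pad (align 8)
@8: h [8B, align 8] → 16
@16: b [40B, align 8] → 56
@56: e [8B, align 8] → 64
@64: d [1B, align 1] → 65
+7 pad (align 8)
@72: c [24B, align 8] → 96
@96: f [2B, align 2] → 98
+6 tail pad (align 8)
size 104, align 8
— Msg2 —
@0: c [24B, align 8] → 24
@24: b [40B, align 8] → 64
@64: f [2B, align 2] → 66
@66: d [1B, align 1] → 67
+5 pad (align 8)
@72: e [8B, align 8] → 80
@80: h [8B, align 8] → 88
@88: g [2B, align 2] → 90
+6 tail pad (align 8)
size 96, align 8
104 − 96 = 8

8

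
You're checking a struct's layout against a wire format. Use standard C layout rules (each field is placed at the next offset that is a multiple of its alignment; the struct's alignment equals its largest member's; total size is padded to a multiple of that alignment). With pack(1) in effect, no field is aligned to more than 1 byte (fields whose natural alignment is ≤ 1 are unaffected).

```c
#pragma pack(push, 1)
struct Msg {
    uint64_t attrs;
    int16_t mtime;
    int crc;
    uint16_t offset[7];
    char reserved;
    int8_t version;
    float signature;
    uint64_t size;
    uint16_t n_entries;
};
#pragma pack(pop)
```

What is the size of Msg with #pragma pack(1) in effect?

44

0..8  attrs  (8B, 1-aligned)
8..10  mtime  (2B, 1-aligned)
10..14  crc  (4B, 1-aligned)
14..28  offset  (14B, 1-aligned)
28..29  reserved  (1B, 1-aligned)
29..30  version  (1B, 1-aligned)
30..34  signature  (4B, 1-aligned)
34..42  size  (8B, 1-aligned)
42..44  n_entries  (2B, 1-aligned)
sizeof = 44, alignof = 1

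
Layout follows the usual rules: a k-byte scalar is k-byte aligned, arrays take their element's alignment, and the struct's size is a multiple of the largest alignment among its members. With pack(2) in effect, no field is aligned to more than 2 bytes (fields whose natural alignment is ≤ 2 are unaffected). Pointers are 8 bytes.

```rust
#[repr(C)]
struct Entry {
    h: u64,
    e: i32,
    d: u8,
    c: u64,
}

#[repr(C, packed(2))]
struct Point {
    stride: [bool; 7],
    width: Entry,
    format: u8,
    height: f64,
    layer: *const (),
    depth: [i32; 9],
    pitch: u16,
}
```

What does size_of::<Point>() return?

88

Entry: 0..8  h  (8B, 8-aligned); 8..12  e  (4B, 4-aligned); 12..13  d  (1B, 1-aligned); 13..16  -- padding (3B); 16..24  c  (8B, 8-aligned); sizeof = 24, alignof = 8
0..7  stride  (7B, 1-aligned)
7..8  -- padding (1B)
8..32  width  (24B, 2-aligned)
32..33  format  (1B, 1-aligned)
33..34  -- padding (1B)
34..42  height  (8B, 2-aligned)
42..50  layer  (8B, 2-aligned)
50..86  depth  (36B, 2-aligned)
86..88  pitch  (2B, 2-aligned)
sizeof = 88, alignof = 2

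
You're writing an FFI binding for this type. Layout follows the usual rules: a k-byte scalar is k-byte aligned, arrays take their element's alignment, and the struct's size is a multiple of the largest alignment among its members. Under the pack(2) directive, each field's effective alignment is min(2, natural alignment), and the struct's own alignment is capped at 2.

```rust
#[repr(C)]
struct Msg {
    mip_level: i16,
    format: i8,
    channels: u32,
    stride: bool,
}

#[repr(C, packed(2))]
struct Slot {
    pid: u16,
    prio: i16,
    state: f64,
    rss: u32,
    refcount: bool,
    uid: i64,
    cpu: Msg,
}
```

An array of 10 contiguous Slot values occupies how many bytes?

380

Msg: @0: mip_level [2B, align 2] → 2; @2: format [1B, align 1] → 3; +1 pad (align 4); @4: channels [4B, align 4] → 8; @8: stride [1B, align 1] → 9; +3 tail pad (align 4); size 12, align 4
@0: pid [2B, align 2] → 2
@2: prio [2B, align 2] → 4
@4: state [8B, align 2] → 12
@12: rss [4B, align 2] → 16
@16: refcount [1B, align 1] → 17
+1 pad (align 2)
@18: uid [8B, align 2] → 26
@26: cpu [12B, align 2] → 38
size 38, align 2
array of 10: 10 × 38 = 380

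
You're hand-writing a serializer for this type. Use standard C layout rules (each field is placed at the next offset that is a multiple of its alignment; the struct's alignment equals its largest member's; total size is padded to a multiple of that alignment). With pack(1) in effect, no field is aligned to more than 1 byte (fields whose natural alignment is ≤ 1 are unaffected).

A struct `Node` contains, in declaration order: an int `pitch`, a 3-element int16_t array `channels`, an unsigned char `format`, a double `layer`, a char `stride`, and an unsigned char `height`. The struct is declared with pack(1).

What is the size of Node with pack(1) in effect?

@0: pitch [4B, align 1] → 4
@4: channels [6B, align 1] → 10
@10: format [1B, align 1] → 11
@11: layer [8B, align 1] → 19
@19: stride [1B, align 1] → 20
@20: height [1B, align 1] → 21
size 21, align 1

21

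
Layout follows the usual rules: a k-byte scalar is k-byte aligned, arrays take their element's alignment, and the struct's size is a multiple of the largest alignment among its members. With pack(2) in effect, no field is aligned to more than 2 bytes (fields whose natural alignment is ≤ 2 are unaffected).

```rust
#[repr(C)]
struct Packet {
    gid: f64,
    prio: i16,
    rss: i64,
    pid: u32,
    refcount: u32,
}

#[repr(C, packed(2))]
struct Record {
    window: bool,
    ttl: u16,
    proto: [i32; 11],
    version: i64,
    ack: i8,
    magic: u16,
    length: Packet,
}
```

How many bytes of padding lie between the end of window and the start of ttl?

1

Packet: 0..8  gid  (8B, 8-aligned); 8..10  prio  (2B, 2-aligned); 10..16  -- padding (6B); 16..24  rss  (8B, 8-aligned); 24..28  pid  (4B, 4-aligned); 28..32  refcount  (4B, 4-aligned); sizeof = 32, alignof = 8
0..1  window  (1B, 1-aligned)
1..2  -- padding (1B)
2..4  ttl  (2B, 2-aligned)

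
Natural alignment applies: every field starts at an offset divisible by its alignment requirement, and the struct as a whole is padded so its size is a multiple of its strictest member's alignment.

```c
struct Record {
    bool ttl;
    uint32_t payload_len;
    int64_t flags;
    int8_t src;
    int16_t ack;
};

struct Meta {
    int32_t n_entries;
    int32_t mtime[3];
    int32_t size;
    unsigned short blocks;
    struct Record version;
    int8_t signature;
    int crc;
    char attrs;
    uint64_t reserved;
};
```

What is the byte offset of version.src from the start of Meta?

40

Record: @0: ttl [1B, align 1] → 1; +3 pad (align 4); @4: payload_len [4B, align 4] → 8; @8: flags [8B, align 8] → 16; @16: src [1B, align 1] → 17; +1 pad (align 2); @18: ack [2B, align 2] → 20; +4 tail pad (align 8); size 24, align 8
@0: n_entries [4B, align 4] → 4
@4: mtime [12B, align 4] → 16
@16: size [4B, align 4] → 20
@20: blocks [2B, align 2] → 22
+2 pad (align 8)
@24: version [24B, align 8] → 48
within Record: src at 16
24 + 16 = 40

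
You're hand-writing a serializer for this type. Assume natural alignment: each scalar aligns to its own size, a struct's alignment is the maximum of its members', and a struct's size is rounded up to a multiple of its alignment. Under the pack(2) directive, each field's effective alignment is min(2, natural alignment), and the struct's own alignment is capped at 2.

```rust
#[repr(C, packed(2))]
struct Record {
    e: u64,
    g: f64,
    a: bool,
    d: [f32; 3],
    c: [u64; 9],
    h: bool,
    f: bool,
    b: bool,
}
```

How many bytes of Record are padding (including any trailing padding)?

2

e at 0 (size 8, align 2) → ends 8
g at 8 (size 8, align 2) → ends 16
a at 16 (size 1, align 1) → ends 17
pad 1 to align 2 for d
d at 18 (size 12, align 2) → ends 30
c at 30 (size 72, align 2) → ends 102
h at 102 (size 1, align 1) → ends 103
f at 103 (size 1, align 1) → ends 104
b at 104 (size 1, align 1) → ends 105
tail pad 1 to reach multiple of 2
total 106 bytes, alignment 2
data bytes 104, size 106 → padding 2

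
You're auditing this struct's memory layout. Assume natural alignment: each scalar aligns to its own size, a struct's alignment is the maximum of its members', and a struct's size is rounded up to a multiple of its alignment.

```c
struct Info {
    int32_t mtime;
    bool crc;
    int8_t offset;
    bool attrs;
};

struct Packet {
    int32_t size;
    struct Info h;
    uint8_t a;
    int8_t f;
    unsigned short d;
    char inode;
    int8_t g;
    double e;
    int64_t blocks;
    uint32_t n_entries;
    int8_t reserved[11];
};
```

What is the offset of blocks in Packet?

Info: 0..4  mtime  (4B, 4-aligned); 4..5  crc  (1B, 1-aligned); 5..6  offset  (1B, 1-aligned); 6..7  attrs  (1B, 1-aligned); 7..8  -- tail padding (1B); sizeof = 8, alignof = 4
0..4  size  (4B, 4-aligned)
4..12  h  (8B, 4-aligned)
12..13  a  (1B, 1-aligned)
13..14  f  (1B, 1-aligned)
14..16  d  (2B, 2-aligned)
16..17  inode  (1B, 1-aligned)
17..18  g  (1B, 1-aligned)
18..24  -- padding (6B)
24..32  e  (8B, 8-aligned)
32..40  blocks  (8B, 8-aligned)

32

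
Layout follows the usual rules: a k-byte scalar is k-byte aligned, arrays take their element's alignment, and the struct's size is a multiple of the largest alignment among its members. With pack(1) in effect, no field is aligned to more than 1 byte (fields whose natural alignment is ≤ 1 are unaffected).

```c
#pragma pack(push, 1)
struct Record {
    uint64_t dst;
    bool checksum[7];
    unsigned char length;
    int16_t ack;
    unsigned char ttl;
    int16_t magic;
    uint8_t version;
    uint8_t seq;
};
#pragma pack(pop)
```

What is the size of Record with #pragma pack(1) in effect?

23

dst at 0 (size 8, align 1) → ends 8
checksum at 8 (size 7, align 1) → ends 15
length at 15 (size 1, align 1) → ends 16
ack at 16 (size 2, align 1) → ends 18
ttl at 18 (size 1, align 1) → ends 19
magic at 19 (size 2, align 1) → ends 21
version at 21 (size 1, align 1) → ends 22
seq at 22 (size 1, align 1) → ends 23
total 23 bytes, alignment 1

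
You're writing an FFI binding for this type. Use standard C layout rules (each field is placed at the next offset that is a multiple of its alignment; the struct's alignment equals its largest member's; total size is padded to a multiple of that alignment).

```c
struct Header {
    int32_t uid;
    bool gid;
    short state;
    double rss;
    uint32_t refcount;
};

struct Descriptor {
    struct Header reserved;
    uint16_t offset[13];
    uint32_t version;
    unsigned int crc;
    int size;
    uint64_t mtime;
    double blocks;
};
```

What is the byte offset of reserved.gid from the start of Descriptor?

4

Header: uid at 0 (size 4, align 4) → ends 4; gid at 4 (size 1, align 1) → ends 5; pad 1 to align 2 for state; state at 6 (size 2, align 2) → ends 8; rss at 8 (size 8, align 8) → ends 16; refcount at 16 (size 4, align 4) → ends 20; tail pad 4 to reach multiple of 8; total 24 bytes, alignment 8
reserved at 0 (size 24, align 8) → ends 24
within Header: gid at 4
0 + 4 = 4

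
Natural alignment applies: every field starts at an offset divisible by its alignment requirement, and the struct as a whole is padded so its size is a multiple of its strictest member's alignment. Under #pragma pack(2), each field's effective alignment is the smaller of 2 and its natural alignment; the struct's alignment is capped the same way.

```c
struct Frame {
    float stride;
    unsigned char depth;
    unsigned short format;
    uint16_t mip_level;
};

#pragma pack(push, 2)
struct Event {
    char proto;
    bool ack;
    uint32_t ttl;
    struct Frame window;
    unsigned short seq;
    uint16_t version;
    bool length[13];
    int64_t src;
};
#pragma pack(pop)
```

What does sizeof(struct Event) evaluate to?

Frame: 0..4  stride  (4B, 4-aligned); 4..5  depth  (1B, 1-aligned); 5..6  -- padding (1B); 6..8  format  (2B, 2-aligned); 8..10  mip_level  (2B, 2-aligned); 10..12  -- tail padding (2B); sizeof = 12, alignof = 4
0..1  proto  (1B, 1-aligned)
1..2  ack  (1B, 1-aligned)
2..6  ttl  (4B, 2-aligned)
6..18  window  (12B, 2-aligned)
18..20  seq  (2B, 2-aligned)
20..22  version  (2B, 2-aligned)
22..35  length  (13B, 1-aligned)
35..36  -- padding (1B)
36..44  src  (8B, 2-aligned)
sizeof = 44, alignof = 2

44 bytes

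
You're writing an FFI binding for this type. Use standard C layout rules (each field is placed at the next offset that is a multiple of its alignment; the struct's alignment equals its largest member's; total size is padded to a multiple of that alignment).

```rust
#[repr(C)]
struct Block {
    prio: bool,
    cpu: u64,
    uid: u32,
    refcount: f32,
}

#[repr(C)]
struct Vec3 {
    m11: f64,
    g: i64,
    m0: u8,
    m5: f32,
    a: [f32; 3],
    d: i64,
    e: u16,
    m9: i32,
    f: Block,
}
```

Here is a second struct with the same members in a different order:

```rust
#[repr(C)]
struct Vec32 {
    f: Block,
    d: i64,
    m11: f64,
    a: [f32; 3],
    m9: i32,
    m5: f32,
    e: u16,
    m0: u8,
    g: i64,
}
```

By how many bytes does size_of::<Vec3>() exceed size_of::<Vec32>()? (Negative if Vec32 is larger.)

Block: 0..1  prio  (1B, 1-aligned); 1..8  -- padding (7B); 8..16  cpu  (8B, 8-aligned); 16..20  uid  (4B, 4-aligned); 20..24  refcount  (4B, 4-aligned); sizeof = 24, alignof = 8
0..8  m11  (8B, 8-aligned)
8..16  g  (8B, 8-aligned)
16..17  m0  (1B, 1-aligned)
17..20  -- padding (3B)
20..24  m5  (4B, 4-aligned)
24..36  a  (12B, 4-aligned)
36..40  -- padding (4B)
40..48  d  (8B, 8-aligned)
48..50  e  (2B, 2-aligned)
50..52  -- padding (2B)
52..56  m9  (4B, 4-aligned)
56..80  f  (24B, 8-aligned)
sizeof = 80, alignof = 8
— Vec32 —
0..24  f  (24B, 8-aligned)
24..32  d  (8B, 8-aligned)
32..40  m11  (8B, 8-aligned)
40..52  a  (12B, 4-aligned)
52..56  m9  (4B, 4-aligned)
56..60  m5  (4B, 4-aligned)
60..62  e  (2B, 2-aligned)
62..63  m0  (1B, 1-aligned)
63..64  -- padding (1B)
64..72  g  (8B, 8-aligned)
sizeof = 72, alignof = 8
80 − 72 = 8

8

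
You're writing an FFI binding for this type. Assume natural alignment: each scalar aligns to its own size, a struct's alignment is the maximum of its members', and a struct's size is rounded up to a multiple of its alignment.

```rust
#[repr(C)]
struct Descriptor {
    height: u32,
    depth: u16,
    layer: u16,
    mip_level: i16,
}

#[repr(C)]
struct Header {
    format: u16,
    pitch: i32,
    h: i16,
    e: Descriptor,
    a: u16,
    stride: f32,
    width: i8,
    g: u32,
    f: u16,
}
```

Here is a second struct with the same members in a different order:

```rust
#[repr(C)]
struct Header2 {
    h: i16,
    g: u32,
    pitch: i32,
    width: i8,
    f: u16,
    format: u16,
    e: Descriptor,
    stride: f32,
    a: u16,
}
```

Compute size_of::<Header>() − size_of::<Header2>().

Descriptor: height at 0 (size 4, align 4) → ends 4; depth at 4 (size 2, align 2) → ends 6; layer at 6 (size 2, align 2) → ends 8; mip_level at 8 (size 2, align 2) → ends 10; tail pad 2 to reach multiple of 4; total 12 bytes, alignment 4
format at 0 (size 2, align 2) → ends 2
pad 2 to align 4 for pitch
pitch at 4 (size 4, align 4) → ends 8
h at 8 (size 2, align 2) → ends 10
pad 2 to align 4 for e
e at 12 (size 12, align 4) → ends 24
a at 24 (size 2, align 2) → ends 26
pad 2 to align 4 for stride
stride at 28 (size 4, align 4) → ends 32
width at 32 (size 1, align 1) → ends 33
pad 3 to align 4 for g
g at 36 (size 4, align 4) → ends 40
f at 40 (size 2, align 2) → ends 42
tail pad 2 to reach multiple of 4
total 44 bytes, alignment 4
— Header2 —
h at 0 (size 2, align 2) → ends 2
pad 2 to align 4 for g
g at 4 (size 4, align 4) → ends 8
pitch at 8 (size 4, align 4) → ends 12
width at 12 (size 1, align 1) → ends 13
pad 1 to align 2 for f
f at 14 (size 2, align 2) → ends 16
format at 16 (size 2, align 2) → ends 18
pad 2 to align 4 for e
e at 20 (size 12, align 4) → ends 32
stride at 32 (size 4, align 4) → ends 36
a at 36 (size 2, align 2) → ends 38
tail pad 2 to reach multiple of 4
total 40 bytes, alignment 4
44 − 40 = 4

4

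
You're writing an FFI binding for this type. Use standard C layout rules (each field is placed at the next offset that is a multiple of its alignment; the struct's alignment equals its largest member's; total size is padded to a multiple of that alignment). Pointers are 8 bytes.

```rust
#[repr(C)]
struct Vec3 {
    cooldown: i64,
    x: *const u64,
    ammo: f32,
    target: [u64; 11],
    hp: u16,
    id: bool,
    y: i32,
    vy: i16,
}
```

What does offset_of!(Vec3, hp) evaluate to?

112

0..8  cooldown  (8B, 8-aligned)
8..16  x  (8B, 8-aligned)
16..20  ammo  (4B, 4-aligned)
20..24  -- padding (4B)
24..112  target  (88B, 8-aligned)
112..114  hp  (2B, 2-aligned)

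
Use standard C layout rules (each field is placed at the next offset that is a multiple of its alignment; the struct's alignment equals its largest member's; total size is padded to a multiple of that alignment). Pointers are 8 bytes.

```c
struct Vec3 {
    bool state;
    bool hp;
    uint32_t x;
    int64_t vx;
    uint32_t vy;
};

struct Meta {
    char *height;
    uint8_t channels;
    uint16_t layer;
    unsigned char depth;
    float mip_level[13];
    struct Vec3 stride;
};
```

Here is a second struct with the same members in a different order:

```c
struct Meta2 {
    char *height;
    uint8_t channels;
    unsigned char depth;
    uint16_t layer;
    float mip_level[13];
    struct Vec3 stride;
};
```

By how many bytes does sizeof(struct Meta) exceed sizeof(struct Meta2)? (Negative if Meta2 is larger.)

Vec3: state at 0 (size 1, align 1) → ends 1; hp at 1 (size 1, align 1) → ends 2; pad 2 to align 4 for x; x at 4 (size 4, align 4) → ends 8; vx at 8 (size 8, align 8) → ends 16; vy at 16 (size 4, align 4) → ends 20; tail pad 4 to reach multiple of 8; total 24 bytes, alignment 8
height at 0 (size 8, align 8) → ends 8
channels at 8 (size 1, align 1) → ends 9
pad 1 to align 2 for layer
layer at 10 (size 2, align 2) → ends 12
depth at 12 (size 1, align 1) → ends 13
pad 3 to align 4 for mip_level
mip_level at 16 (size 52, align 4) → ends 68
pad 4 to align 8 for stride
stride at 72 (size 24, align 8) → ends 96
total 96 bytes, alignment 8
— Meta2 —
height at 0 (size 8, align 8) → ends 8
channels at 8 (size 1, align 1) → ends 9
depth at 9 (size 1, align 1) → ends 10
layer at 10 (size 2, align 2) → ends 12
mip_level at 12 (size 52, align 4) → ends 64
stride at 64 (size 24, align 8) → ends 88
total 88 bytes, alignment 8
96 − 88 = 8

8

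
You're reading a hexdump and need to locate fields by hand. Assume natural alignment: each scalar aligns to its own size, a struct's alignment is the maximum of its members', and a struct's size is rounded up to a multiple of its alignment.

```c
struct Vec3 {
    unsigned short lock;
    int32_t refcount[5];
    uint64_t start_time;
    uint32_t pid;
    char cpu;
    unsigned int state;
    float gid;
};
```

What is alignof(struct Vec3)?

member alignments: lock=2, refcount=4, start_time=8, pid=4, cpu=1, state=4, gid=4
max = 8

8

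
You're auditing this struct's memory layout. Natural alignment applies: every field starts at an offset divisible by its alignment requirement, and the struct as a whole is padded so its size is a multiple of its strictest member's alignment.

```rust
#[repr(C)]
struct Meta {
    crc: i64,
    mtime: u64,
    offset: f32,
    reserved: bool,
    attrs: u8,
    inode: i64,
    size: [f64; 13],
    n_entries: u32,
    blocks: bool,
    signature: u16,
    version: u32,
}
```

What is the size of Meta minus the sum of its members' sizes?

0..8  crc  (8B, 8-aligned)
8..16  mtime  (8B, 8-aligned)
16..20  offset  (4B, 4-aligned)
20..21  reserved  (1B, 1-aligned)
21..22  attrs  (1B, 1-aligned)
22..24  -- padding (2B)
24..32  inode  (8B, 8-aligned)
32..136  size  (104B, 8-aligned)
136..140  n_entries  (4B, 4-aligned)
140..141  blocks  (1B, 1-aligned)
141..142  -- padding (1B)
142..144  signature  (2B, 2-aligned)
144..148  version  (4B, 4-aligned)
148..152  -- tail padding (4B)
sizeof = 152, alignof = 8
data bytes 145, size 152 → padding 7

7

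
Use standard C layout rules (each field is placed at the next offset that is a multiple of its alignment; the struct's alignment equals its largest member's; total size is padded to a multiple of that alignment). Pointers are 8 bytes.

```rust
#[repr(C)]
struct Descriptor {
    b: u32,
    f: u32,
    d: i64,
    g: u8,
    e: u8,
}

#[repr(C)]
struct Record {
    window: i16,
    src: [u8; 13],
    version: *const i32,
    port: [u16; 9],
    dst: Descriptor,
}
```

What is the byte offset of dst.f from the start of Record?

52

Descriptor: b at 0 (size 4, align 4) → ends 4; f at 4 (size 4, align 4) → ends 8; d at 8 (size 8, align 8) → ends 16; g at 16 (size 1, align 1) → ends 17; e at 17 (size 1, align 1) → ends 18; tail pad 6 to reach multiple of 8; total 24 bytes, alignment 8
window at 0 (size 2, align 2) → ends 2
src at 2 (size 13, align 1) → ends 15
pad 1 to align 8 for version
version at 16 (size 8, align 8) → ends 24
port at 24 (size 18, align 2) → ends 42
pad 6 to align 8 for dst
dst at 48 (size 24, align 8) → ends 72
within Descriptor: f at 4
48 + 4 = 52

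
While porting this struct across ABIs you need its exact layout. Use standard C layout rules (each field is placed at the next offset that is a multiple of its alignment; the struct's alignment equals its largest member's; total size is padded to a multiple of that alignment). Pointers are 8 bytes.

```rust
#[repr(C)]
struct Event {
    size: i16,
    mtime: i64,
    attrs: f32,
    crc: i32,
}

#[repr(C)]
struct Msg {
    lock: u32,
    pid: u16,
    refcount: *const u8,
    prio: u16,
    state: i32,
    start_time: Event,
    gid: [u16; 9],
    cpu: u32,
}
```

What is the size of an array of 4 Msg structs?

Event: 0..2  size  (2B, 2-aligned); 2..8  -- padding (6B); 8..16  mtime  (8B, 8-aligned); 16..20  attrs  (4B, 4-aligned); 20..24  crc  (4B, 4-aligned); sizeof = 24, alignof = 8
0..4  lock  (4B, 4-aligned)
4..6  pid  (2B, 2-aligned)
6..8  -- padding (2B)
8..16  refcount  (8B, 8-aligned)
16..18  prio  (2B, 2-aligned)
18..20  -- padding (2B)
20..24  state  (4B, 4-aligned)
24..48  start_time  (24B, 8-aligned)
48..66  gid  (18B, 2-aligned)
66..68  -- padding (2B)
68..72  cpu  (4B, 4-aligned)
sizeof = 72, alignof = 8
array of 4: 4 × 72 = 288

288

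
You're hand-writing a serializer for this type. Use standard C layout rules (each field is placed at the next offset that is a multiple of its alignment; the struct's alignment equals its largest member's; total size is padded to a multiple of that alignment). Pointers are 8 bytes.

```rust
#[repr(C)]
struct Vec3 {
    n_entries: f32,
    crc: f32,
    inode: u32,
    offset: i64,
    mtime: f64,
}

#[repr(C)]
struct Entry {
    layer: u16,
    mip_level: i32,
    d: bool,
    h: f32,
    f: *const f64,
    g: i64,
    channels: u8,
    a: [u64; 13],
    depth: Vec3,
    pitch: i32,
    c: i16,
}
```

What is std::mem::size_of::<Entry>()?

Vec3: n_entries at 0 (size 4, align 4) → ends 4; crc at 4 (size 4, align 4) → ends 8; inode at 8 (size 4, align 4) → ends 12; pad 4 to align 8 for offset; offset at 16 (size 8, align 8) → ends 24; mtime at 24 (size 8, align 8) → ends 32; total 32 bytes, alignment 8
layer at 0 (size 2, align 2) → ends 2
pad 2 to align 4 for mip_level
mip_level at 4 (size 4, align 4) → ends 8
d at 8 (size 1, align 1) → ends 9
pad 3 to align 4 for h
h at 12 (size 4, align 4) → ends 16
f at 16 (size 8, align 8) → ends 24
g at 24 (size 8, align 8) → ends 32
channels at 32 (size 1, align 1) → ends 33
pad 7 to align 8 for a
a at 40 (size 104, align 8) → ends 144
depth at 144 (size 32, align 8) → ends 176
pitch at 176 (size 4, align 4) → ends 180
c at 180 (size 2, align 2) → ends 182
tail pad 2 to reach multiple of 8
total 184 bytes, alignment 8

184 bytes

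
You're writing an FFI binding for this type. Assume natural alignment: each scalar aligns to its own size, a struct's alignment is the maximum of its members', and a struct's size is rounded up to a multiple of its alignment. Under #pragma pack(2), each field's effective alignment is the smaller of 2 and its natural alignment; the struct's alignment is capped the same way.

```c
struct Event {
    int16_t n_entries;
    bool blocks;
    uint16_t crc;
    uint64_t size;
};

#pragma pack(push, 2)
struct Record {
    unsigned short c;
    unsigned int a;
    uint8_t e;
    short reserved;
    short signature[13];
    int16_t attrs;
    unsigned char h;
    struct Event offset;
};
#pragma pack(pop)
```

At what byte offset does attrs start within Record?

Event: @0: n_entries [2B, align 2] → 2; @2: blocks [1B, align 1] → 3; +1 pad (align 2); @4: crc [2B, align 2] → 6; +2 pad (align 8); @8: size [8B, align 8] → 16; size 16, align 8
@0: c [2B, align 2] → 2
@2: a [4B, align 2] → 6
@6: e [1B, align 1] → 7
+1 pad (align 2)
@8: reserved [2B, align 2] → 10
@10: signature [26B, align 2] → 36
@36: attrs [2B, align 2] → 38

36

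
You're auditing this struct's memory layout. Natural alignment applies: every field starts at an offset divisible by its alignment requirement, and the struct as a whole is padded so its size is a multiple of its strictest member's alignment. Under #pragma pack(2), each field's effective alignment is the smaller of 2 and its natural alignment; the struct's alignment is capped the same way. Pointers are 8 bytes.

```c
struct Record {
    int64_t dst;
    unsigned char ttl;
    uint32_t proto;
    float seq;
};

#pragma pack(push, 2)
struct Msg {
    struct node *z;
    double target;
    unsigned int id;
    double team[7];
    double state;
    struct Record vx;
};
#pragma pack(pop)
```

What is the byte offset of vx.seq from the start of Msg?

Record: 0..8  dst  (8B, 8-aligned); 8..9  ttl  (1B, 1-aligned); 9..12  -- padding (3B); 12..16  proto  (4B, 4-aligned); 16..20  seq  (4B, 4-aligned); 20..24  -- tail padding (4B); sizeof = 24, alignof = 8
0..8  z  (8B, 2-aligned)
8..16  target  (8B, 2-aligned)
16..20  id  (4B, 2-aligned)
20..76  team  (56B, 2-aligned)
76..84  state  (8B, 2-aligned)
84..108  vx  (24B, 2-aligned)
within Record: seq at 16
84 + 16 = 100

100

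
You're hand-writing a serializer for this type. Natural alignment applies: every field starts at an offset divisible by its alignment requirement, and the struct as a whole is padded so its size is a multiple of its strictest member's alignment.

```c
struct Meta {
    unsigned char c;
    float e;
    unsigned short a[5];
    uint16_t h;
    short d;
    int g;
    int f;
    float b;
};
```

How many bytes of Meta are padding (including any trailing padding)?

@0: c [1B, align 1] → 1
+3 pad (align 4)
@4: e [4B, align 4] → 8
@8: a [10B, align 2] → 18
@18: h [2B, align 2] → 20
@20: d [2B, align 2] → 22
+2 pad (align 4)
@24: g [4B, align 4] → 28
@28: f [4B, align 4] → 32
@32: b [4B, align 4] → 36
size 36, align 4
data bytes 31, size 36 → padding 5

5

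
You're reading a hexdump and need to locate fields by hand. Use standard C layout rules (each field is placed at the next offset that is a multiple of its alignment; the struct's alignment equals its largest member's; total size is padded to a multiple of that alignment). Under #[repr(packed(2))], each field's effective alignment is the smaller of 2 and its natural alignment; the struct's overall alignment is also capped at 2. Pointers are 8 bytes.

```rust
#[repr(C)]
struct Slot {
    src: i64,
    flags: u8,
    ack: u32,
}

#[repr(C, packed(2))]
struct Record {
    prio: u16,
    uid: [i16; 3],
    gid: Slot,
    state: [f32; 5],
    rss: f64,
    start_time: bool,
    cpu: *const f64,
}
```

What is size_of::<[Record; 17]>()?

Slot: @0: src [8B, align 8] → 8; @8: flags [1B, align 1] → 9; +3 pad (align 4); @12: ack [4B, align 4] → 16; size 16, align 8
@0: prio [2B, align 2] → 2
@2: uid [6B, align 2] → 8
@8: gid [16B, align 2] → 24
@24: state [20B, align 2] → 44
@44: rss [8B, align 2] → 52
@52: start_time [1B, align 1] → 53
+1 pad (align 2)
@54: cpu [8B, align 2] → 62
size 62, align 2
array of 17: 17 × 62 = 1054

1054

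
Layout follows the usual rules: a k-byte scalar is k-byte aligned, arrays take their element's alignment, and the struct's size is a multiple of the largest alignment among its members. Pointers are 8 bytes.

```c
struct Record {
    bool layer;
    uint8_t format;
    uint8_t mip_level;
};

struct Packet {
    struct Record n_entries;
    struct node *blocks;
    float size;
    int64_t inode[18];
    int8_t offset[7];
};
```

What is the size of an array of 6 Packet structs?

1056

Record: @0: layer [1B, align 1] → 1; @1: format [1B, align 1] → 2; @2: mip_level [1B, align 1] → 3; size 3, align 1
@0: n_entries [3B, align 1] → 3
+5 pad (align 8)
@8: blocks [8B, align 8] → 16
@16: size [4B, align 4] → 20
+4 pad (align 8)
@24: inode [144B, align 8] → 168
@168: offset [7B, align 1] → 175
+1 tail pad (align 8)
size 176, align 8
array of 6: 6 × 176 = 1056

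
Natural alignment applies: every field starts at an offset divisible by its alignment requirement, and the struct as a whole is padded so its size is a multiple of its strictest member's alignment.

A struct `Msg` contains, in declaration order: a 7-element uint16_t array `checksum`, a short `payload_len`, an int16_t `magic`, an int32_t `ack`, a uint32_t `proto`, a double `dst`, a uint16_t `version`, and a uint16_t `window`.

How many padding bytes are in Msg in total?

checksum at 0 (size 14, align 2) → ends 14
payload_len at 14 (size 2, align 2) → ends 16
magic at 16 (size 2, align 2) → ends 18
pad 2 to align 4 for ack
ack at 20 (size 4, align 4) → ends 24
proto at 24 (size 4, align 4) → ends 28
pad 4 to align 8 for dst
dst at 32 (size 8, align 8) → ends 40
version at 40 (size 2, align 2) → ends 42
window at 42 (size 2, align 2) → ends 44
tail pad 4 to reach multiple of 8
total 48 bytes, alignment 8
data bytes 38, size 48 → padding 10

10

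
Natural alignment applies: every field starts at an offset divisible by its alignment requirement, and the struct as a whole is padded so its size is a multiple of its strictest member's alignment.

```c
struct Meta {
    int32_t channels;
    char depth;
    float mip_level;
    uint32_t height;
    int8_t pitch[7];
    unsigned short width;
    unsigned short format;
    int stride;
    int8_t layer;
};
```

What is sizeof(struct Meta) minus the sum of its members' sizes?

@0: channels [4B, align 4] → 4
@4: depth [1B, align 1] → 5
+3 pad (align 4)
@8: mip_level [4B, align 4] → 12
@12: height [4B, align 4] → 16
@16: pitch [7B, align 1] → 23
+1 pad (align 2)
@24: width [2B, align 2] → 26
@26: format [2B, align 2] → 28
@28: stride [4B, align 4] → 32
@32: layer [1B, align 1] → 33
+3 tail pad (align 4)
size 36, align 4
data bytes 29, size 36 → padding 7

7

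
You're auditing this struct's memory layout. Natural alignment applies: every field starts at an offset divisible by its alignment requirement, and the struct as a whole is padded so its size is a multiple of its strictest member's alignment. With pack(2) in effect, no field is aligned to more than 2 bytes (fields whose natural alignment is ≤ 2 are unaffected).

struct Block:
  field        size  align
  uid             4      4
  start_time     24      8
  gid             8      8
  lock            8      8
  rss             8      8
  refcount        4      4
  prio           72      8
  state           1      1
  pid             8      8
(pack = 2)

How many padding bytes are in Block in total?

1

@0: uid [4B, align 2] → 4
@4: start_time [24B, align 2] → 28
@28: gid [8B, align 2] → 36
@36: lock [8B, align 2] → 44
@44: rss [8B, align 2] → 52
@52: refcount [4B, align 2] → 56
@56: prio [72B, align 2] → 128
@128: state [1B, align 1] → 129
+1 pad (align 2)
@130: pid [8B, align 2] → 138
size 138, align 2
data bytes 137, size 138 → padding 1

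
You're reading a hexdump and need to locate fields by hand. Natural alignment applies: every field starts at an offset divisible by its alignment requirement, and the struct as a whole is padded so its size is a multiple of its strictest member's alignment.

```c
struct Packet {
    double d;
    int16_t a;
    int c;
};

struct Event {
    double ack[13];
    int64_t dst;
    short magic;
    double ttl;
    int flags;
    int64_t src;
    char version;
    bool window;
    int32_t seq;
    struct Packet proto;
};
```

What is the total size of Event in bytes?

Packet: 0..8  d  (8B, 8-aligned); 8..10  a  (2B, 2-aligned); 10..12  -- padding (2B); 12..16  c  (4B, 4-aligned); sizeof = 16, alignof = 8
0..104  ack  (104B, 8-aligned)
104..112  dst  (8B, 8-aligned)
112..114  magic  (2B, 2-aligned)
114..120  -- padding (6B)
120..128  ttl  (8B, 8-aligned)
128..132  flags  (4B, 4-aligned)
132..136  -- padding (4B)
136..144  src  (8B, 8-aligned)
144..145  version  (1B, 1-aligned)
145..146  window  (1B, 1-aligned)
146..148  -- padding (2B)
148..152  seq  (4B, 4-aligned)
152..168  proto  (16B, 8-aligned)
sizeof = 168, alignof = 8

168 bytes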